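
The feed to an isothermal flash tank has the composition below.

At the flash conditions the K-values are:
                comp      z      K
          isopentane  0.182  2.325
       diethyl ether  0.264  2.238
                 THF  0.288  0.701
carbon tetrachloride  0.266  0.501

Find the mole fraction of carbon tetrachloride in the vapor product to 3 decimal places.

Newton iteration, V/F⁰ = 0.4:
  V/F = 0.400: g = 0.1126, g' = -0.454 → V/F = 0.648
  V/F = 0.648: g = 0.0082, g' = -0.401 → V/F = 0.668
Converged at V/F = 0.668.
Compositions from xᵢ = zᵢ/(1+V/F(Kᵢ−1)), yᵢ = Kᵢxᵢ:
  isopentane: x = 0.097, y = 0.224
  diethyl ether: x = 0.144, y = 0.323
  THF: x = 0.360, y = 0.252
  carbon tetrachloride: x = 0.399, y = 0.200

y_carbon tetrachloride = 0.200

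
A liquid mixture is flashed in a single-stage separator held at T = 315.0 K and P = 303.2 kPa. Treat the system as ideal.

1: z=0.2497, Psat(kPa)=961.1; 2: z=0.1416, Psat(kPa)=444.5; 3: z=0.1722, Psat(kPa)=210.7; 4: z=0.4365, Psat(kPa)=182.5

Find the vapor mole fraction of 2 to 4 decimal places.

y_2 = 0.1631

Raoult's law: Kᵢ = Pᵢˢᵃᵗ/P = Pᵢˢᵃᵗ/303.2.
  K_1 = 961.1/303.2 = 3.169855, K_2 = 444.5/303.2 = 1.466029, K_3 = 210.7/303.2 = 0.694921, K_4 = 182.5/303.2 = 0.601913
Material balance + equilibrium reduce to Σ zᵢ(Kᵢ−1)/(1+ψ(Kᵢ−1)) = 0.
Check two-phase: ΣzᵢKᵢ = 1.3815 > 1 and Σzᵢ/Kᵢ = 1.1483 > 1, so g(0) = 0.3815 > 0 and g(1) = -0.1483 < 0.
Newton iteration, ψ⁰ = 0.5:
  ψ = 0.5000: g = 0.03445, g' = -0.4208 → ψ = 0.5819
  ψ = 0.5819: g = 0.00136, g' = -0.3895 → ψ = 0.5854
Converged at ψ = 0.5854.
Compositions from xᵢ = zᵢ/(1+ψ(Kᵢ−1)), yᵢ = Kᵢxᵢ:
  1: x = 0.1100, y = 0.3487
  2: x = 0.1113, y = 0.1631
  3: x = 0.2096, y = 0.1457
  4: x = 0.5691, y = 0.3426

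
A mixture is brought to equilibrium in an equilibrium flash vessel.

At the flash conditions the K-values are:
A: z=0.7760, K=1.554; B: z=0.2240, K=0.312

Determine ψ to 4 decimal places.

ψ = 0.7236

Iterate (Newton) starting at ψ = 0.5:
  ψ = 0.5000: g = 0.10172, g' = -0.3924 → ψ = 0.7592
  ψ = 0.7592: g = -0.02002, g' = -0.5827 → ψ = 0.7249
  ψ = 0.7249: g = -0.00070, g' = -0.5432 → ψ = 0.7236
Converged at ψ = 0.7236.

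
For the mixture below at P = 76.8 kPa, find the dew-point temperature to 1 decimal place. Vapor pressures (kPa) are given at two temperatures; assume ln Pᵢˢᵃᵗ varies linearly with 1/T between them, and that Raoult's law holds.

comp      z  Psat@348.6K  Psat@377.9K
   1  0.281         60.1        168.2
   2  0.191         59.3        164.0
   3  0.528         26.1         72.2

Dew-point temperature: Σzᵢ·P/Pᵢˢᵃᵗ(T) = 1. Interpolate ln Pᵢˢᵃᵗ = aᵢ + bᵢ/T.
  T = 348.6 K: ΣzᵢP/Pᵢˢᵃᵗ = 2.1601
  T = 377.9 K: ΣzᵢP/Pᵢˢᵃᵗ = 0.7794
  T = 363.2 K: ΣzᵢP/Pᵢˢᵃᵗ = 1.2733
  T = 370.5 K: ΣzᵢP/Pᵢˢᵃᵗ = 0.9930
  T = 366.9 K: ΣzᵢP/Pᵢˢᵃᵗ = 1.1212
  T = 368.7 K: ΣzᵢP/Pᵢˢᵃᵗ = 1.0548
Interpolating between 368.7 K and 370.5 K gives T ≈ 370.3 K.

T = 370.3 K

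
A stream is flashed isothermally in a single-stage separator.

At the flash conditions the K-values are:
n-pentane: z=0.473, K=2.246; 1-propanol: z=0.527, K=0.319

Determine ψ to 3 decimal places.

Binary case is linear: z₁(K₁−1)(1+ψ(K₂−1)) + z₂(K₂−1)(1+ψ(K₁−1)) = 0
⇒ ψ = [z₁(K₁−1)+z₂(K₂−1)] / [−(K₁−1)(K₂−1)] = 0.2305/0.8485 = 0.272

ψ = 0.272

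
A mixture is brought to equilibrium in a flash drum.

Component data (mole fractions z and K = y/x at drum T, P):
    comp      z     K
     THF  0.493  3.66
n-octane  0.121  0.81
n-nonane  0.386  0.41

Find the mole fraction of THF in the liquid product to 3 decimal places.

x_THF = 0.164

Material balance + equilibrium reduce to Σ zᵢ(Kᵢ−1)/(1+β(Kᵢ−1)) = 0.
Check two-phase: ΣzᵢKᵢ = 2.061 > 1 and Σzᵢ/Kᵢ = 1.226 > 1, so g(0) = 1.061 > 0 and g(1) = -0.226 < 0.
Newton iteration, β⁰ = 0.5:
  β = 0.500: g = 0.2144, g' = -0.918 → β = 0.733
  β = 0.733: g = 0.0162, g' = -0.824 → β = 0.753
Converged at β = 0.753.
Compositions from xᵢ = zᵢ/(1+β(Kᵢ−1)), yᵢ = Kᵢxᵢ:
  THF: x = 0.164, y = 0.601
  n-octane: x = 0.141, y = 0.114
  n-nonane: x = 0.695, y = 0.285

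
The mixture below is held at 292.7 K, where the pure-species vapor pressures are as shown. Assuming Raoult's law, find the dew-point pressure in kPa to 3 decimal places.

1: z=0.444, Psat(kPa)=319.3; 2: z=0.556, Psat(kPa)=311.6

Pdew = 314.972 kPa

At the dew point ψ → 1, so Σzᵢ/Kᵢ = 1 with Kᵢ = Pᵢˢᵃᵗ/P ⇒ 1/P = Σzᵢ/Pᵢˢᵃᵗ.
1/P = 0.444/319.3 + 0.556/311.6 = 0.003175 ⇒ P = 314.972 kPa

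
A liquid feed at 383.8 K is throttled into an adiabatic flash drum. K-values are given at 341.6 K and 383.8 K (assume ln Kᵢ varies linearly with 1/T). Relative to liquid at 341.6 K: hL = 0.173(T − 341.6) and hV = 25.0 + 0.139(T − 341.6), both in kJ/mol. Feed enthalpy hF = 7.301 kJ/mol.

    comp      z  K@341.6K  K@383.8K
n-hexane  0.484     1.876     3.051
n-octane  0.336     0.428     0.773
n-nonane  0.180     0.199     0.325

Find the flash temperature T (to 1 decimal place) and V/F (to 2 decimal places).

T = 346.8 K, V/F = 0.26

Adiabatic flash: solve Rachford–Rice at each trial T, then check hF = ψ·hV(T) + (1−ψ)·hL(T).
  T = 341.6 K: K = (1.876, 0.428, 0.199), RR gives ψ = 0.151, H_out = 3.778 kJ/mol
  T = 383.8 K: K = (3.051, 0.773, 0.325), RR gives ψ = 0.826, H_out = 26.765 kJ/mol
  T = 362.7 K: K = (2.427, 0.585, 0.258), RR gives ψ = 0.522, H_out = 16.320 kJ/mol
  T = 352.1 K: K = (2.141, 0.502, 0.227), RR gives ψ = 0.352, H_out = 10.497 kJ/mol
  T = 346.9 K: K = (2.007, 0.465, 0.213), RR gives ψ = 0.259, H_out = 7.340 kJ/mol
  T = 344.2 K: K = (1.940, 0.446, 0.206), RR gives ψ = 0.206, H_out = 5.578 kJ/mol
  T = 345.5 K: K = (1.972, 0.455, 0.209), RR gives ψ = 0.232, H_out = 6.438 kJ/mol
Linear interpolation between T = 345.5 (H_out = 6.438) and T = 346.9 (H_out = 7.340) on hF = 7.301 gives T ≈ 346.8 K, at which ψ = 0.26.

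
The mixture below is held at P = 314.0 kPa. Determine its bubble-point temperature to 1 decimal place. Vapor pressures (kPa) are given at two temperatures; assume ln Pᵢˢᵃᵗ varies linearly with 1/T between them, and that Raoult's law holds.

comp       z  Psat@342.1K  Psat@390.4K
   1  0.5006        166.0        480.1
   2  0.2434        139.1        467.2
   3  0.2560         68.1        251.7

Bubble-point temperature: ΣzᵢPᵢˢᵃᵗ(T) = P. Interpolate ln Pᵢˢᵃᵗ = aᵢ + bᵢ/T.
  T = 342.1 K: ΣzᵢPᵢˢᵃᵗ = 134.39 kPa
  T = 390.4 K: ΣzᵢPᵢˢᵃᵗ = 418.49 kPa
  T = 366.2 K: ΣzᵢPᵢˢᵃᵗ = 245.64 kPa
  T = 378.3 K: ΣzᵢPᵢˢᵃᵗ = 323.28 kPa
  T = 372.2 K: ΣzᵢPᵢˢᵃᵗ = 282.09 kPa
  T = 375.2 K: ΣzᵢPᵢˢᵃᵗ = 301.81 kPa
  T = 376.8 K: ΣzᵢPᵢˢᵃᵗ = 312.75 kPa
Interpolating between 376.8 K and 378.3 K gives T ≈ 377.0 K.

T = 377.0 K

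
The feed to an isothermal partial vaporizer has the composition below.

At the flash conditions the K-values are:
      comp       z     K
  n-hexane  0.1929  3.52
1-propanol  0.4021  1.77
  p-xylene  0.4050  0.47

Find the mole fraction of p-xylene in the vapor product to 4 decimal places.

Newton iteration, V/F⁰ = 0.41:
  V/F = 0.4100: g = 0.20017, g' = -0.6198 → V/F = 0.7330
  V/F = 0.7330: g = 0.01764, g' = -0.5528 → V/F = 0.7649
  V/F = 0.7649: g = -0.00010, g' = -0.5591 → V/F = 0.7647
Converged at V/F = 0.7647.
Compositions from xᵢ = zᵢ/(1+V/F(Kᵢ−1)), yᵢ = Kᵢxᵢ:
  n-hexane: x = 0.0659, y = 0.2320
  1-propanol: x = 0.2531, y = 0.4479
  p-xylene: x = 0.6810, y = 0.3201

y_p-xylene = 0.3201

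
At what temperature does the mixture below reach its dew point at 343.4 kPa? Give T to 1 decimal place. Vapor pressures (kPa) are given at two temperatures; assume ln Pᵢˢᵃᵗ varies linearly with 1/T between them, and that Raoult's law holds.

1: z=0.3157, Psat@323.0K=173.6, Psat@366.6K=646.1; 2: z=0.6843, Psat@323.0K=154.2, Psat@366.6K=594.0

Dew-point temperature: Σzᵢ·P/Pᵢˢᵃᵗ(T) = 1. Interpolate ln Pᵢˢᵃᵗ = aᵢ + bᵢ/T.
  T = 323.0 K: ΣzᵢP/Pᵢˢᵃᵗ = 2.1484
  T = 366.6 K: ΣzᵢP/Pᵢˢᵃᵗ = 0.5634
  T = 344.8 K: ΣzᵢP/Pᵢˢᵃᵗ = 1.0546
  T = 355.7 K: ΣzᵢP/Pᵢˢᵃᵗ = 0.7634
  T = 350.2 K: ΣzᵢP/Pᵢˢᵃᵗ = 0.8963
  T = 347.5 K: ΣzᵢP/Pᵢˢᵃᵗ = 0.9716
  T = 346.1 K: ΣzᵢP/Pᵢˢᵃᵗ = 1.0136
  T = 346.8 K: ΣzᵢP/Pᵢˢᵃᵗ = 0.9924
Interpolating between 346.1 K and 346.8 K gives T ≈ 346.5 K.

T = 346.5 K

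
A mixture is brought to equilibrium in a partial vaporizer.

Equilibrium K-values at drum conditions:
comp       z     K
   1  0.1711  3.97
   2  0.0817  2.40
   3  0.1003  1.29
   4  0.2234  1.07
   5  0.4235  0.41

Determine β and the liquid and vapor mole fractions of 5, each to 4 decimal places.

Rachford–Rice: g(β) = Σ zᵢ(Kᵢ−1)/(1+β(Kᵢ−1)) = 0.
Feasibility: ΣzᵢKᵢ = 1.4174, Σzᵢ/Kᵢ = 1.3966 — both > 1, two phases present.
Iterate (Newton) starting at β = 0.52:
  β = 0.5200: g = -0.05418, g' = -0.6009 → β = 0.4298
  β = 0.4298: g = 0.00090, g' = -0.6259 → β = 0.4313
Converged at β = 0.4313.
Compositions from xᵢ = zᵢ/(1+β(Kᵢ−1)), yᵢ = Kᵢxᵢ:
  1: x = 0.0750, y = 0.2978
  2: x = 0.0509, y = 0.1223
  3: x = 0.0891, y = 0.1150
  4: x = 0.2169, y = 0.2320
  5: x = 0.5680, y = 0.2329

β = 0.4313, x_5 = 0.5680, y_5 = 0.2329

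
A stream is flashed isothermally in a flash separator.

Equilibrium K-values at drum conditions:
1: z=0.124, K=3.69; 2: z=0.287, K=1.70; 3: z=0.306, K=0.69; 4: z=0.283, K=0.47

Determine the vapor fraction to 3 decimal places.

ψ = 0.442

Material balance + equilibrium reduce to Σ zᵢ(Kᵢ−1)/(1+ψ(Kᵢ−1)) = 0.
g(0) = ΣzᵢKᵢ − 1 = 0.290 and g(1) = 1 − Σzᵢ/Kᵢ = -0.248, so a root lies in (0, 1).
Newton–Raphson from ψ = 0.5:
  ψ = 0.500: g = -0.0253, g' = -0.429 → ψ = 0.441
  ψ = 0.441: g = 0.0004, g' = -0.445 → ψ = 0.442
Converged at ψ = 0.442.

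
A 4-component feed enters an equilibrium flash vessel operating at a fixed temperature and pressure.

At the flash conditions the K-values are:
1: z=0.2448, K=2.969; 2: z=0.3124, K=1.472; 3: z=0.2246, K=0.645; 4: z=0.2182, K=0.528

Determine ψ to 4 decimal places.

ψ = 0.8482

Let ψ = V/F and solve Σ zᵢ(Kᵢ−1)/(1+ψ(Kᵢ−1)) = 0.
g(0) = ΣzᵢKᵢ − 1 = 0.4467 and g(1) = 1 − Σzᵢ/Kᵢ = -0.0562, so a root lies in (0, 1).
Newton iteration, ψ⁰ = 0.5:
  ψ = 0.5000: g = 0.13044, g' = -0.4117 → ψ = 0.8169
  ψ = 0.8169: g = 0.01130, g' = -0.3607 → ψ = 0.8482
Converged at ψ = 0.8482.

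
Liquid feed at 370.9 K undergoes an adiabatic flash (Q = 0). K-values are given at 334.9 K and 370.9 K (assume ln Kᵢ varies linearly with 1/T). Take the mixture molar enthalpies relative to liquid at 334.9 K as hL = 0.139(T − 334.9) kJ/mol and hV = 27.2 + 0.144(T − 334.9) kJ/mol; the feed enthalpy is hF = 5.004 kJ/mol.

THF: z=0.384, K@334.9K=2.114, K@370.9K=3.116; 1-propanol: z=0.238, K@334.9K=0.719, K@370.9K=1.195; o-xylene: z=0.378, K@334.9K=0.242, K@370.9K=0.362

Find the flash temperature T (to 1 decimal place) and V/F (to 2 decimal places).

T = 338.2 K, V/F = 0.17

Adiabatic flash: solve Rachford–Rice at each trial T, then check hF = ψ·hV(T) + (1−ψ)·hL(T).
  T = 334.9 K: K = (2.114, 0.719, 0.242), RR gives ψ = 0.109, H_out = 2.970 kJ/mol
  T = 370.9 K: K = (3.116, 1.195, 0.362), RR gives ψ = 0.612, H_out = 21.756 kJ/mol
  T = 352.9 K: K = (2.592, 0.939, 0.299), RR gives ψ = 0.387, H_out = 13.056 kJ/mol
  T = 343.9 K: K = (2.347, 0.825, 0.270), RR gives ψ = 0.258, H_out = 8.281 kJ/mol
  T = 339.4 K: K = (2.229, 0.771, 0.256), RR gives ψ = 0.187, H_out = 5.712 kJ/mol
  T = 337.1 K: K = (2.170, 0.744, 0.249), RR gives ψ = 0.148, H_out = 4.335 kJ/mol
Linear interpolation between T = 337.1 (H_out = 4.335) and T = 339.4 (H_out = 5.712) on hF = 5.004 gives T ≈ 338.2 K, at which ψ = 0.17.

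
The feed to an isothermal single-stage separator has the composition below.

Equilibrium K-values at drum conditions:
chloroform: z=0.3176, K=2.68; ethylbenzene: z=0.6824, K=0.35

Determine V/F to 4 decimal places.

Material balance + equilibrium reduce to Σ zᵢ(Kᵢ−1)/(1+V/F(Kᵢ−1)) = 0.
g(0) = ΣzᵢKᵢ − 1 = 0.0900 and g(1) = 1 − Σzᵢ/Kᵢ = -1.0682, so a root lies in (0, 1).
Binary case is linear: z₁(K₁−1)(1+V/F(K₂−1)) + z₂(K₂−1)(1+V/F(K₁−1)) = 0
⇒ V/F = [z₁(K₁−1)+z₂(K₂−1)] / [−(K₁−1)(K₂−1)] = 0.09001/1.09200 = 0.0824

V/F = 0.0824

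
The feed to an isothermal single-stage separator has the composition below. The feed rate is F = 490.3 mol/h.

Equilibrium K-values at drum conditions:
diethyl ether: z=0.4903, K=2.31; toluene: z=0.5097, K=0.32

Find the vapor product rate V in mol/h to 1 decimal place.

Rachford–Rice: g(V/F) = Σ zᵢ(Kᵢ−1)/(1+V/F(Kᵢ−1)) = 0.
Check two-phase: ΣzᵢKᵢ = 1.2957 > 1 and Σzᵢ/Kᵢ = 1.8051 > 1, so g(0) = 0.2957 > 0 and g(1) = -0.8051 < 0.
Newton iteration, V/F⁰ = 0.5:
  V/F = 0.5000: g = -0.13705, g' = -0.8482 → V/F = 0.3384
  V/F = 0.3384: g = -0.00520, g' = -0.8015 → V/F = 0.3319
Converged at V/F = 0.3319.
Then V = V/F·F = 0.3319·490.3 = 162.8 mol/h and L = F − V = 327.5 mol/h.

V = 162.8 mol/h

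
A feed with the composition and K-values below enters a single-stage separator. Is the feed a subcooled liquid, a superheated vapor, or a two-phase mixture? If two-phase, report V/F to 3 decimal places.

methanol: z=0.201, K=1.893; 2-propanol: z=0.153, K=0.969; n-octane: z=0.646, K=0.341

ΣzᵢKᵢ = 0.749; Σzᵢ/Kᵢ = 2.159.
Since ΣzᵢKᵢ < 1 the mixture is below its bubble point — single liquid phase.

subcooled liquid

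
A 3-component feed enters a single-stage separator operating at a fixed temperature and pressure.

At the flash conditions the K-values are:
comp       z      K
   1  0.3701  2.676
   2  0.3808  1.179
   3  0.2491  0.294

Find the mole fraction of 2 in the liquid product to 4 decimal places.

x_2 = 0.3385

Material balance + equilibrium reduce to Σ zᵢ(Kᵢ−1)/(1+V/F(Kᵢ−1)) = 0.
Feasibility: ΣzᵢKᵢ = 1.5126, Σzᵢ/Kᵢ = 1.3086 — both > 1, two phases present.
Newton–Raphson from V/F = 0.45:
  V/F = 0.4500: g = 0.15893, g' = -0.6150 → V/F = 0.7084
  V/F = 0.7084: g = -0.00776, g' = -0.7238 → V/F = 0.6977
  V/F = 0.6977: g = -0.00006, g' = -0.7128 → V/F = 0.6976
Converged at V/F = 0.6976.
Compositions from xᵢ = zᵢ/(1+V/F(Kᵢ−1)), yᵢ = Kᵢxᵢ:
  1: x = 0.1706, y = 0.4566
  2: x = 0.3385, y = 0.3991
  3: x = 0.4909, y = 0.1443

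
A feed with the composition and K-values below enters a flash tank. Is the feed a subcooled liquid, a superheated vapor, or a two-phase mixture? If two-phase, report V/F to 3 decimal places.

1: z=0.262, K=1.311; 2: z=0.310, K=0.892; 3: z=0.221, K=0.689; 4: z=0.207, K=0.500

subcooled liquid

ΣzᵢKᵢ = 0.876; Σzᵢ/Kᵢ = 1.282.
Since ΣzᵢKᵢ < 1 the mixture is below its bubble point — single liquid phase.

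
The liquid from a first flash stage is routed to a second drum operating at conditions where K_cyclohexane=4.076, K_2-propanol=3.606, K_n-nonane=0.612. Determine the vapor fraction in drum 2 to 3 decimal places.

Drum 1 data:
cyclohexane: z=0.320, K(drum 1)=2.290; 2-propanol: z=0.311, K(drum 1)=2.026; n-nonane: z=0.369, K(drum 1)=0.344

Drum 1:
Iterate (Newton) starting at ψ₁ = 0.5:
  ψ₁ = 0.500: g = 0.1016, g' = -0.691 → ψ₁ = 0.647
  ψ₁ = 0.647: g = -0.0038, g' = -0.756 → ψ₁ = 0.642
Converged at ψ₁ = 0.642.
Drum-1 compositions:
  cyclohexane: x = 0.175, y = 0.401
  2-propanol: x = 0.187, y = 0.380
  n-nonane: x = 0.637, y = 0.219
Drum-2 feed = drum-1 liquid: z₂ = (0.1750, 0.1875, 0.6375).
Drum 2:
Rachford–Rice: g(ψ₂) = Σ zᵢ(Kᵢ−1)/(1+ψ₂(Kᵢ−1)) = 0.
Check two-phase: ΣzᵢKᵢ = 1.780 > 1 and Σzᵢ/Kᵢ = 1.137 > 1, so g(0) = 0.780 > 0 and g(1) = -0.137 < 0.
Newton iteration, ψ₂⁰ = 0.5:
  ψ₂ = 0.500: g = 0.1174, g' = -0.645 → ψ₂ = 0.682
  ψ₂ = 0.682: g = 0.0134, g' = -0.515 → ψ₂ = 0.708
Converged at ψ₂ = 0.708.
  cyclohexane: x = 0.055, y = 0.224
  2-propanol: x = 0.066, y = 0.238
  n-nonane: x = 0.879, y = 0.538

V/F (drum 2) = 0.708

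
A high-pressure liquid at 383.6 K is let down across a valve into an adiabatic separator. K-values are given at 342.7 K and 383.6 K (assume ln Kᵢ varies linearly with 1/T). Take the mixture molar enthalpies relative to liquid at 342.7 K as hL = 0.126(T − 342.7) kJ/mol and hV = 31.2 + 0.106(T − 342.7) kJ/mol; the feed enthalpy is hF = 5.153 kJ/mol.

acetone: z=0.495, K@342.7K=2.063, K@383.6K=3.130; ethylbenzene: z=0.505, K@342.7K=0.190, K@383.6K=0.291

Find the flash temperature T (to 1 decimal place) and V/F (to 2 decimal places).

T = 344.5 K, V/F = 0.16

Adiabatic flash: solve Rachford–Rice at each trial T, then check hF = ψ·hV(T) + (1−ψ)·hL(T).
  T = 342.7 K: K = (2.063, 0.190), RR gives ψ = 0.136, H_out = 4.244 kJ/mol
  T = 383.6 K: K = (3.130, 0.291), RR gives ψ = 0.461, H_out = 19.162 kJ/mol
  T = 363.1 K: K = (2.570, 0.238), RR gives ψ = 0.328, H_out = 12.664 kJ/mol
  T = 352.9 K: K = (2.310, 0.213), RR gives ψ = 0.244, H_out = 8.837 kJ/mol
  T = 347.8 K: K = (2.185, 0.201), RR gives ψ = 0.194, H_out = 6.664 kJ/mol
  T = 345.2 K: K = (2.122, 0.196), RR gives ψ = 0.165, H_out = 5.466 kJ/mol
  T = 343.9 K: K = (2.091, 0.193), RR gives ψ = 0.150, H_out = 4.840 kJ/mol
Linear interpolation between T = 343.9 (H_out = 4.840) and T = 345.2 (H_out = 5.466) on hF = 5.153 gives T ≈ 344.5 K, at which ψ = 0.16.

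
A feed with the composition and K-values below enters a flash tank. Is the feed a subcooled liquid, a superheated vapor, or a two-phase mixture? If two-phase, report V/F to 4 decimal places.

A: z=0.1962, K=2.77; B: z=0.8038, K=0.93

ΣzᵢKᵢ = 1.2910; Σzᵢ/Kᵢ = 0.9351.
Since Σzᵢ/Kᵢ < 1 the mixture is above its dew point — single vapor phase.

superheated vapor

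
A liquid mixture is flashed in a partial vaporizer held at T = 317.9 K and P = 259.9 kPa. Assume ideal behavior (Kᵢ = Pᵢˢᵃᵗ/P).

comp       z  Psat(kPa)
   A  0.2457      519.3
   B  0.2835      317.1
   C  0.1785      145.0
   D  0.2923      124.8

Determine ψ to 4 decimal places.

Raoult's law: Kᵢ = Pᵢˢᵃᵗ/P = Pᵢˢᵃᵗ/259.9.
  K_A = 519.3/259.9 = 1.998076, K_B = 317.1/259.9 = 1.220085, K_C = 145.0/259.9 = 0.557907, K_D = 124.8/259.9 = 0.480185
Material balance + equilibrium reduce to Σ zᵢ(Kᵢ−1)/(1+ψ(Kᵢ−1)) = 0.
Check two-phase: ΣzᵢKᵢ = 1.0768 > 1 and Σzᵢ/Kᵢ = 1.2840 > 1, so g(0) = 0.0768 > 0 and g(1) = -0.2840 < 0.
Newton iteration, ψ⁰ = 0.32:
  ψ = 0.3200: g = -0.03002, g' = -0.3136 → ψ = 0.2243
  ψ = 0.2243: g = 0.00025, g' = -0.3201 → ψ = 0.2250
Converged at ψ = 0.2250.

ψ = 0.2250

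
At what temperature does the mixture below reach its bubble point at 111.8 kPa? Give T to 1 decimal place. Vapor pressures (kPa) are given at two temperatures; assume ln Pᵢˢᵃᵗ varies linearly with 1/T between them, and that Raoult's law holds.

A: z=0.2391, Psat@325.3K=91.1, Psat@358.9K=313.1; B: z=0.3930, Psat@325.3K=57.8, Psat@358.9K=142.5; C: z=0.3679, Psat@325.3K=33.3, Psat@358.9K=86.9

Bubble-point temperature: ΣzᵢPᵢˢᵃᵗ(T) = P. Interpolate ln Pᵢˢᵃᵗ = aᵢ + bᵢ/T.
  T = 325.3 K: ΣzᵢPᵢˢᵃᵗ = 56.75 kPa
  T = 358.9 K: ΣzᵢPᵢˢᵃᵗ = 162.84 kPa
  T = 342.1 K: ΣzᵢPᵢˢᵃᵗ = 98.35 kPa
  T = 350.5 K: ΣzᵢPᵢˢᵃᵗ = 127.23 kPa
  T = 346.3 K: ΣzᵢPᵢˢᵃᵗ = 112.02 kPa
  T = 344.2 K: ΣzᵢPᵢˢᵃᵗ = 105.00 kPa
Interpolating between 344.2 K and 346.3 K gives T ≈ 346.2 K.

T = 346.2 K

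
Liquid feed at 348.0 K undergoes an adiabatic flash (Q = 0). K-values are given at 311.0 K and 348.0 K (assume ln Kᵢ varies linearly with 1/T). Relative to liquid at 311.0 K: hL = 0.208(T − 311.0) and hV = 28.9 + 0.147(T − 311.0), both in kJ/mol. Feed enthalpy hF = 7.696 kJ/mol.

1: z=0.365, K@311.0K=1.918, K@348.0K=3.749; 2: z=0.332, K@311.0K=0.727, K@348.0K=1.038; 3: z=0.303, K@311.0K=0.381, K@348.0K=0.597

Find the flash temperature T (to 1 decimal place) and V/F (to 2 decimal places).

T = 314.1 K, V/F = 0.25

Adiabatic flash: solve Rachford–Rice at each trial T, then check hF = ψ·hV(T) + (1−ψ)·hL(T).
  T = 311.0 K: K = (1.918, 0.727, 0.381), RR gives ψ = 0.133, H_out = 3.856 kJ/mol
  T = 348.0 K: K = (3.749, 1.038, 0.597), RR gives ψ = 1.000, H_out = 34.339 kJ/mol
  T = 329.5 K: K = (2.732, 0.877, 0.483), RR gives ψ = 0.690, H_out = 23.013 kJ/mol
  T = 320.2 K: K = (2.299, 0.800, 0.430), RR gives ψ = 0.437, H_out = 14.293 kJ/mol
  T = 315.6 K: K = (2.103, 0.763, 0.405), RR gives ψ = 0.296, H_out = 9.441 kJ/mol
  T = 313.3 K: K = (2.009, 0.745, 0.393), RR gives ψ = 0.219, H_out = 6.766 kJ/mol
Linear interpolation between T = 313.3 (H_out = 6.766) and T = 315.6 (H_out = 9.441) on hF = 7.696 gives T ≈ 314.1 K, at which ψ = 0.25.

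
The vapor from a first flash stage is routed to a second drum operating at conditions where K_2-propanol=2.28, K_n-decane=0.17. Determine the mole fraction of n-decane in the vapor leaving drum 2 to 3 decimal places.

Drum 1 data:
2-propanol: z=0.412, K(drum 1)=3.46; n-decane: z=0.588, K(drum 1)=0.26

y_n-decane (drum 2) = 0.103

Drum 1:
Rachford–Rice: g(ψ₁) = Σ zᵢ(Kᵢ−1)/(1+ψ₁(Kᵢ−1)) = 0.
Check two-phase: ΣzᵢKᵢ = 1.578 > 1 and Σzᵢ/Kᵢ = 2.381 > 1, so g(0) = 0.578 > 0 and g(1) = -1.381 < 0.
Binary case is linear: z₁(K₁−1)(1+ψ₁(K₂−1)) + z₂(K₂−1)(1+ψ₁(K₁−1)) = 0
⇒ ψ₁ = [z₁(K₁−1)+z₂(K₂−1)] / [−(K₁−1)(K₂−1)] = 0.5784/1.8204 = 0.318
Drum-1 compositions:
  2-propanol: x = 0.231, y = 0.800
  n-decane: x = 0.769, y = 0.200
Drum-2 feed = drum-1 vapor: z₂ = (0.8001, 0.1999).
Drum 2:
Binary case is linear: z₁(K₁−1)(1+ψ₂(K₂−1)) + z₂(K₂−1)(1+ψ₂(K₁−1)) = 0
⇒ ψ₂ = [z₁(K₁−1)+z₂(K₂−1)] / [−(K₁−1)(K₂−1)] = 0.8583/1.0624 = 0.808
  2-propanol: x = 0.393, y = 0.897
  n-decane: x = 0.607, y = 0.103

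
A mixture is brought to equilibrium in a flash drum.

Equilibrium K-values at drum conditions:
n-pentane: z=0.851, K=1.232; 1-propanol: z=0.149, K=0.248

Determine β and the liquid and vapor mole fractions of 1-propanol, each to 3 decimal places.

Binary case is linear: z₁(K₁−1)(1+β(K₂−1)) + z₂(K₂−1)(1+β(K₁−1)) = 0
⇒ β = [z₁(K₁−1)+z₂(K₂−1)] / [−(K₁−1)(K₂−1)] = 0.0854/0.1745 = 0.489
Compositions from xᵢ = zᵢ/(1+β(Kᵢ−1)), yᵢ = Kᵢxᵢ:
  n-pentane: x = 0.764, y = 0.942
  1-propanol: x = 0.236, y = 0.058

β = 0.489, x_1-propanol = 0.236, y_1-propanol = 0.058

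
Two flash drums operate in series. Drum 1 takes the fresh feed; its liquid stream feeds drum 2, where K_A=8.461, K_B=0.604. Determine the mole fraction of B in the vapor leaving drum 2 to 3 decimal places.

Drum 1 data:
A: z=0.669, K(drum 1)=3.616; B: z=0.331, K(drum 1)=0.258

y_B (drum 2) = 0.574

Drum 1:
Let ψ₁ = V/F and solve Σ zᵢ(Kᵢ−1)/(1+ψ₁(Kᵢ−1)) = 0.
Check two-phase: ΣzᵢKᵢ = 2.505 > 1 and Σzᵢ/Kᵢ = 1.468 > 1, so g(0) = 1.505 > 0 and g(1) = -0.468 < 0.
Binary case is linear: z₁(K₁−1)(1+ψ₁(K₂−1)) + z₂(K₂−1)(1+ψ₁(K₁−1)) = 0
⇒ ψ₁ = [z₁(K₁−1)+z₂(K₂−1)] / [−(K₁−1)(K₂−1)] = 1.5045/1.9411 = 0.775
Drum-1 compositions:
  A: x = 0.221, y = 0.799
  B: x = 0.779, y = 0.201
Drum-2 feed = drum-1 liquid: z₂ = (0.2210, 0.7790).
Drum 2:
Binary case is linear: z₁(K₁−1)(1+ψ₂(K₂−1)) + z₂(K₂−1)(1+ψ₂(K₁−1)) = 0
⇒ ψ₂ = [z₁(K₁−1)+z₂(K₂−1)] / [−(K₁−1)(K₂−1)] = 1.3401/2.9546 = 0.454
  A: x = 0.050, y = 0.426
  B: x = 0.950, y = 0.574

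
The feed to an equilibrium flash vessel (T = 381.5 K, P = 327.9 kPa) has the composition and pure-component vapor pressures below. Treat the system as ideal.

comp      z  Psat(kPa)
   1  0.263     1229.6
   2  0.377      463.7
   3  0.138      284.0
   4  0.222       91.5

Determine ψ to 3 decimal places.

Raoult's law: Kᵢ = Pᵢˢᵃᵗ/P = Pᵢˢᵃᵗ/327.9.
  K_1 = 1229.6/327.9 = 3.74992, K_2 = 463.7/327.9 = 1.41415, K_3 = 284.0/327.9 = 0.86612, K_4 = 91.5/327.9 = 0.27905
Material balance + equilibrium reduce to Σ zᵢ(Kᵢ−1)/(1+ψ(Kᵢ−1)) = 0.
Check two-phase: ΣzᵢKᵢ = 1.701 > 1 and Σzᵢ/Kᵢ = 1.292 > 1, so g(0) = 0.701 > 0 and g(1) = -0.292 < 0.
Iterate (Newton) starting at ψ = 0.5:
  ψ = 0.500: g = 0.1638, g' = -0.682 → ψ = 0.740
  ψ = 0.740: g = -0.0059, g' = -0.787 → ψ = 0.733
Converged at ψ = 0.733.

ψ = 0.733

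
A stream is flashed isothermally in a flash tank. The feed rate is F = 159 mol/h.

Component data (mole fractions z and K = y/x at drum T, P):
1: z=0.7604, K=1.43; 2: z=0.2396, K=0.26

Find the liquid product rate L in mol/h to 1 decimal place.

Iterate (Newton) starting at V/F = 0.6:
  V/F = 0.6000: g = -0.05898, g' = -0.5133 → V/F = 0.4851
  V/F = 0.4851: g = -0.00605, g' = -0.4155 → V/F = 0.4705
  V/F = 0.4705: g = -0.00007, g' = -0.4061 → V/F = 0.4704
Converged at V/F = 0.4704.
Then V = V/F·F = 0.4704·159 = 74.8 mol/h and L = F − V = 84.2 mol/h.

L = 84.2 mol/h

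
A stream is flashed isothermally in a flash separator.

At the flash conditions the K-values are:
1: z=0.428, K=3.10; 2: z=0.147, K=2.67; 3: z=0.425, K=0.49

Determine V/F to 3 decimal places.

V/F = 0.913

Rachford–Rice: g(V/F) = Σ zᵢ(Kᵢ−1)/(1+V/F(Kᵢ−1)) = 0.
Check two-phase: ΣzᵢKᵢ = 1.928 > 1 and Σzᵢ/Kᵢ = 1.060 > 1, so g(0) = 0.928 > 0 and g(1) = -0.060 < 0.
Newton–Raphson from V/F = 0.5:
  V/F = 0.500: g = 0.2813, g' = -0.770 → V/F = 0.865
  V/F = 0.865: g = 0.0315, g' = -0.661 → V/F = 0.913
Converged at V/F = 0.913.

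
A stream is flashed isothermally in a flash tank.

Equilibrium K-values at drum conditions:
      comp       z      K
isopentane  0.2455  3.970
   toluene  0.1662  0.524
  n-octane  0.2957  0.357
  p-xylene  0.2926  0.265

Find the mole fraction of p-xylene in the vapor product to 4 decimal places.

y_p-xylene = 0.0856

Material balance + equilibrium reduce to Σ zᵢ(Kᵢ−1)/(1+ψ(Kᵢ−1)) = 0.
Feasibility: ΣzᵢKᵢ = 1.2448, Σzᵢ/Kᵢ = 2.3115 — both > 1, two phases present.
Newton iteration, ψ⁰ = 0.5:
  ψ = 0.5000: g = -0.43065, g' = -1.0762 → ψ = 0.0998
  ψ = 0.0998: g = 0.04403, g' = -1.6534 → ψ = 0.1265
  ψ = 0.1265: g = 0.00178, g' = -1.5240 → ψ = 0.1276
Converged at ψ = 0.1277.
Compositions from xᵢ = zᵢ/(1+ψ(Kᵢ−1)), yᵢ = Kᵢxᵢ:
  isopentane: x = 0.1780, y = 0.7067
  toluene: x = 0.1770, y = 0.0927
  n-octane: x = 0.3221, y = 0.1150
  p-xylene: x = 0.3229, y = 0.0856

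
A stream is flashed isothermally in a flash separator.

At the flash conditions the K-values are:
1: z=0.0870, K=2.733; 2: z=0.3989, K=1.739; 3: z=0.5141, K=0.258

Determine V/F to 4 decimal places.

V/F = 0.0873

Material balance + equilibrium reduce to Σ zᵢ(Kᵢ−1)/(1+V/F(Kᵢ−1)) = 0.
Feasibility: ΣzᵢKᵢ = 1.0641, Σzᵢ/Kᵢ = 2.2539 — both > 1, two phases present.
Newton–Raphson from V/F = 0.5:
  V/F = 0.5000: g = -0.31043, g' = -0.9066 → V/F = 0.1576
  V/F = 0.1576: g = -0.04950, g' = -0.6989 → V/F = 0.0868
  V/F = 0.0868: g = 0.00038, g' = -0.7132 → V/F = 0.0873
Converged at V/F = 0.0873.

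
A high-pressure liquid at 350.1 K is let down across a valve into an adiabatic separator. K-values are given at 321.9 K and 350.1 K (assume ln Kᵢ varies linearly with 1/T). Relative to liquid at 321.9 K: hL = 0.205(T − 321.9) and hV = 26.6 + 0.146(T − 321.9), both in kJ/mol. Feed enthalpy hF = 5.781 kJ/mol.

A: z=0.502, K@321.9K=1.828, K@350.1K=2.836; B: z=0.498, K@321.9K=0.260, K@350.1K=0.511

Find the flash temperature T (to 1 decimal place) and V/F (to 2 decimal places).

T = 326.0 K, V/F = 0.19

Adiabatic flash: solve Rachford–Rice at each trial T, then check hF = ψ·hV(T) + (1−ψ)·hL(T).
  T = 321.9 K: K = (1.828, 0.260), RR gives ψ = 0.077, H_out = 2.046 kJ/mol
  T = 350.1 K: K = (2.836, 0.511), RR gives ψ = 0.755, H_out = 24.616 kJ/mol
  T = 336.0 K: K = (2.298, 0.370), RR gives ψ = 0.413, H_out = 13.527 kJ/mol
  T = 328.9 K: K = (2.053, 0.311), RR gives ψ = 0.255, H_out = 8.124 kJ/mol
  T = 325.4 K: K = (1.938, 0.285), RR gives ψ = 0.171, H_out = 5.230 kJ/mol
  T = 327.1 K: K = (1.994, 0.297), RR gives ψ = 0.213, H_out = 6.664 kJ/mol
  T = 326.2 K: K = (1.964, 0.290), RR gives ψ = 0.191, H_out = 5.913 kJ/mol
Linear interpolation between T = 325.4 (H_out = 5.230) and T = 326.2 (H_out = 5.913) on hF = 5.781 gives T ≈ 326.0 K, at which ψ = 0.19.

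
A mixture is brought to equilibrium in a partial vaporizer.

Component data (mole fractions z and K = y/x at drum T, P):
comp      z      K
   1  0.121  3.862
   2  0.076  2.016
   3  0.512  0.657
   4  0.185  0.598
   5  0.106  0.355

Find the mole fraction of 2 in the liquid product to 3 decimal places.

x_2 = 0.068

Rachford–Rice: g(β) = Σ zᵢ(Kᵢ−1)/(1+β(Kᵢ−1)) = 0.
Check two-phase: ΣzᵢKᵢ = 1.105 > 1 and Σzᵢ/Kᵢ = 1.456 > 1, so g(0) = 0.105 > 0 and g(1) = -0.456 < 0.
Newton–Raphson from β = 0.65:
  β = 0.650: g = -0.2768, g' = -0.435 → β = 0.013
  β = 0.013: g = 0.0895, g' = -1.131 → β = 0.093
  β = 0.093: g = 0.0130, g' = -0.831 → β = 0.108
  β = 0.108: g = 0.0003, g' = -0.790 → β = 0.109
Converged at β = 0.109.
Compositions from xᵢ = zᵢ/(1+β(Kᵢ−1)), yᵢ = Kᵢxᵢ:
  1: x = 0.092, y = 0.356
  2: x = 0.068, y = 0.138
  3: x = 0.532, y = 0.349
  4: x = 0.193, y = 0.116
  5: x = 0.114, y = 0.040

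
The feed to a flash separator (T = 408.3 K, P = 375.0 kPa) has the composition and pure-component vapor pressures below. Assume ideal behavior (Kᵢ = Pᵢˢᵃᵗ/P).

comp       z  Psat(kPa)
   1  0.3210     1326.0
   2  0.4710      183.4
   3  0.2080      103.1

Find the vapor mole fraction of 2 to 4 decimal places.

y_2 = 0.2697

Raoult's law: Kᵢ = Pᵢˢᵃᵗ/P = Pᵢˢᵃᵗ/375.0.
  K_1 = 1326.0/375.0 = 3.536000, K_2 = 183.4/375.0 = 0.489067, K_3 = 103.1/375.0 = 0.274933
Rachford–Rice: g(β) = Σ zᵢ(Kᵢ−1)/(1+β(Kᵢ−1)) = 0.
Check two-phase: ΣzᵢKᵢ = 1.4226 > 1 and Σzᵢ/Kᵢ = 1.8104 > 1, so g(0) = 0.4226 > 0 and g(1) = -0.8104 < 0.
Newton iteration, β⁰ = 0.4:
  β = 0.4000: g = -0.11077, g' = -0.9199 → β = 0.2796
  β = 0.2796: g = 0.00641, g' = -1.0462 → β = 0.2857
Converged at β = 0.2857.
Compositions from xᵢ = zᵢ/(1+β(Kᵢ−1)), yᵢ = Kᵢxᵢ:
  1: x = 0.1861, y = 0.6581
  2: x = 0.5515, y = 0.2697
  3: x = 0.2624, y = 0.0721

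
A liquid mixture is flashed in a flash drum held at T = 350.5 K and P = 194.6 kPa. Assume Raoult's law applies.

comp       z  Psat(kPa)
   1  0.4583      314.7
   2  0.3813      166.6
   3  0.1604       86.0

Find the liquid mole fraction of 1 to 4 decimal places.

x_1 = 0.3265

Raoult's law: Kᵢ = Pᵢˢᵃᵗ/P = Pᵢˢᵃᵗ/194.6.
  K_1 = 314.7/194.6 = 1.617163, K_2 = 166.6/194.6 = 0.856115, K_3 = 86.0/194.6 = 0.441932
Newton iteration, ψ⁰ = 0.5:
  ψ = 0.5000: g = 0.03287, g' = -0.2072 → ψ = 0.6586
  ψ = 0.6586: g = -0.00105, g' = -0.2228 → ψ = 0.6539
Converged at ψ = 0.6539.
Compositions from xᵢ = zᵢ/(1+ψ(Kᵢ−1)), yᵢ = Kᵢxᵢ:
  1: x = 0.3265, y = 0.5280
  2: x = 0.4209, y = 0.3603
  3: x = 0.2526, y = 0.1116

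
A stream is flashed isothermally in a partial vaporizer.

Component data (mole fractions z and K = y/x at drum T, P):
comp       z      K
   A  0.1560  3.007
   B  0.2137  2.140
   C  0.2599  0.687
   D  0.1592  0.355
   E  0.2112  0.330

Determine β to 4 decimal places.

β = 0.2749

Let β = V/F and solve Σ zᵢ(Kᵢ−1)/(1+β(Kᵢ−1)) = 0.
Feasibility: ΣzᵢKᵢ = 1.2312, Σzᵢ/Kᵢ = 1.6185 — both > 1, two phases present.
Newton iteration, β⁰ = 0.5:
  β = 0.5000: g = -0.14935, g' = -0.6637 → β = 0.2750
  β = 0.2750: g = -0.00006, g' = -0.6927 → β = 0.2749
Converged at β = 0.2749.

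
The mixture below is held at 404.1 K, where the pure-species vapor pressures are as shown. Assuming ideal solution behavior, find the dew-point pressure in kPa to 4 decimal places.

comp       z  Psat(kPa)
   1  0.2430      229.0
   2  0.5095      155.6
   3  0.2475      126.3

Pdew = 158.8518 kPa

At the dew point ψ → 1, so Σzᵢ/Kᵢ = 1 with Kᵢ = Pᵢˢᵃᵗ/P ⇒ 1/P = Σzᵢ/Pᵢˢᵃᵗ.
1/P = 0.2430/229.0 + 0.5095/155.6 + 0.2475/126.3 = 0.0062952 ⇒ P = 158.8518 kPa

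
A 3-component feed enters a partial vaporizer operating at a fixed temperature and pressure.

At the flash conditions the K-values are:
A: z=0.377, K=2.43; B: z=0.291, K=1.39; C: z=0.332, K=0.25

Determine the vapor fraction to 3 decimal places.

Newton–Raphson from ψ = 0.68:
  ψ = 0.680: g = -0.1451, g' = -1.004 → ψ = 0.535
  ψ = 0.535: g = -0.0168, g' = -0.799 → ψ = 0.514
Converged at ψ = 0.514.

ψ = 0.514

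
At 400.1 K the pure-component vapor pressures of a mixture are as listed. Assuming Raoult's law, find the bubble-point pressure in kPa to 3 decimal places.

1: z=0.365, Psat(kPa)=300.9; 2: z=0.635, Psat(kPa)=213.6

At the bubble point ψ → 0, so ΣzᵢKᵢ = 1 with Kᵢ = Pᵢˢᵃᵗ/P ⇒ P = ΣzᵢPᵢˢᵃᵗ.
P = 0.365·300.9 + 0.635·213.6 = 245.464 kPa

Pbub = 245.464 kPa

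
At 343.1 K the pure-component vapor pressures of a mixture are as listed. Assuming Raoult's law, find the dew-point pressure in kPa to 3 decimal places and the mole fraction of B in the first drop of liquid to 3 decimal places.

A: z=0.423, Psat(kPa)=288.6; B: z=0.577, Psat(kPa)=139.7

At the dew point ψ → 1, so Σzᵢ/Kᵢ = 1 with Kᵢ = Pᵢˢᵃᵗ/P ⇒ 1/P = Σzᵢ/Pᵢˢᵃᵗ.
1/P = 0.423/288.6 + 0.577/139.7 = 0.005596 ⇒ P = 178.700 kPa
xᵢ = zᵢP/Pᵢˢᵃᵗ ⇒ x_B = 0.577·178.700/139.7 = 0.738

Pdew = 178.700 kPa, x_B = 0.738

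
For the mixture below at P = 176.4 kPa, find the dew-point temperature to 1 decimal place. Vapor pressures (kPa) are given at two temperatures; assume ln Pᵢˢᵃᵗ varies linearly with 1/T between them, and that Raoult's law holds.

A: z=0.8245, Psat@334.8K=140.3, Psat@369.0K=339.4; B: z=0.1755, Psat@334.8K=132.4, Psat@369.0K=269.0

Dew-point temperature: Σzᵢ·P/Pᵢˢᵃᵗ(T) = 1. Interpolate ln Pᵢˢᵃᵗ = aᵢ + bᵢ/T.
  T = 334.8 K: ΣzᵢP/Pᵢˢᵃᵗ = 1.2705
  T = 369.0 K: ΣzᵢP/Pᵢˢᵃᵗ = 0.5436
  T = 351.9 K: ΣzᵢP/Pᵢˢᵃᵗ = 0.8136
  T = 343.4 K: ΣzᵢP/Pᵢˢᵃᵗ = 1.0096
  T = 347.6 K: ΣzᵢP/Pᵢˢᵃᵗ = 0.9062
  T = 345.5 K: ΣzᵢP/Pᵢˢᵃᵗ = 0.9562
Interpolating between 343.4 K and 345.5 K gives T ≈ 343.8 K.

T = 343.8 K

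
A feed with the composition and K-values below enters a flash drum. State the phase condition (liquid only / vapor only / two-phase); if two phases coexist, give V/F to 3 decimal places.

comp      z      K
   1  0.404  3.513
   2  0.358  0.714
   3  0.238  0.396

two-phase, V/F = 0.686

ΣzᵢKᵢ = 1.769; Σzᵢ/Kᵢ = 1.217.
Both exceed 1, so a two-phase solution exists.
Let ψ = V/F and solve Σ zᵢ(Kᵢ−1)/(1+ψ(Kᵢ−1)) = 0.
Newton iteration, ψ⁰ = 0.5:
  ψ = 0.500: g = 0.1245, g' = -0.719 → ψ = 0.673
  ψ = 0.673: g = 0.0082, g' = -0.644 → ψ = 0.686
Converged at ψ = 0.686.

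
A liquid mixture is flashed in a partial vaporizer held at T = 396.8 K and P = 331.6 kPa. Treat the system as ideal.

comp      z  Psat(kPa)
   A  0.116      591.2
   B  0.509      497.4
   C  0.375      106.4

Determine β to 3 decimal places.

β = 0.239

Raoult's law: Kᵢ = Pᵢˢᵃᵗ/P = Pᵢˢᵃᵗ/331.6.
  K_A = 591.2/331.6 = 1.78287, K_B = 497.4/331.6 = 1.50000, K_C = 106.4/331.6 = 0.32087
Material balance + equilibrium reduce to Σ zᵢ(Kᵢ−1)/(1+β(Kᵢ−1)) = 0.
g(0) = ΣzᵢKᵢ − 1 = 0.091 and g(1) = 1 − Σzᵢ/Kᵢ = -0.573, so a root lies in (0, 1).
Newton iteration, β⁰ = 0.5:
  β = 0.500: g = -0.1168, g' = -0.515 → β = 0.273
  β = 0.273: g = -0.0140, g' = -0.407 → β = 0.239
Converged at β = 0.239.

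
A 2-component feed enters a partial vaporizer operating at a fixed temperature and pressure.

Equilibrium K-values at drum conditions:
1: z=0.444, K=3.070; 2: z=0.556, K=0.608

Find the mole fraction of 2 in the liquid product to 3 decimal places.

x_2 = 0.841

Material balance + equilibrium reduce to Σ zᵢ(Kᵢ−1)/(1+ψ(Kᵢ−1)) = 0.
Feasibility: ΣzᵢKᵢ = 1.701, Σzᵢ/Kᵢ = 1.059 — both > 1, two phases present.
Binary case is linear: z₁(K₁−1)(1+ψ(K₂−1)) + z₂(K₂−1)(1+ψ(K₁−1)) = 0
⇒ ψ = [z₁(K₁−1)+z₂(K₂−1)] / [−(K₁−1)(K₂−1)] = 0.7011/0.8114 = 0.864
Compositions from xᵢ = zᵢ/(1+ψ(Kᵢ−1)), yᵢ = Kᵢxᵢ:
  1: x = 0.159, y = 0.489
  2: x = 0.841, y = 0.511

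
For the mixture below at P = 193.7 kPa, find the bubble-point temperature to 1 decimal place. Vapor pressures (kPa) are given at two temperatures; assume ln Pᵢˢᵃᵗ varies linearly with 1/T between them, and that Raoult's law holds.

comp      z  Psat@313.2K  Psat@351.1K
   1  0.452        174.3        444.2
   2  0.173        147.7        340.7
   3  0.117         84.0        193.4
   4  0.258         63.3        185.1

T = 328.3 K

Bubble-point temperature: ΣzᵢPᵢˢᵃᵗ(T) = P. Interpolate ln Pᵢˢᵃᵗ = aᵢ + bᵢ/T.
  T = 313.2 K: ΣzᵢPᵢˢᵃᵗ = 130.50 kPa
  T = 351.1 K: ΣzᵢPᵢˢᵃᵗ = 330.10 kPa
  T = 332.1 K: ΣzᵢPᵢˢᵃᵗ = 212.72 kPa
  T = 322.6 K: ΣzᵢPᵢˢᵃᵗ = 167.56 kPa
  T = 327.4 K: ΣzᵢPᵢˢᵃᵗ = 189.35 kPa
  T = 329.8 K: ΣzᵢPᵢˢᵃᵗ = 201.03 kPa
Interpolating between 327.4 K and 329.8 K gives T ≈ 328.3 K.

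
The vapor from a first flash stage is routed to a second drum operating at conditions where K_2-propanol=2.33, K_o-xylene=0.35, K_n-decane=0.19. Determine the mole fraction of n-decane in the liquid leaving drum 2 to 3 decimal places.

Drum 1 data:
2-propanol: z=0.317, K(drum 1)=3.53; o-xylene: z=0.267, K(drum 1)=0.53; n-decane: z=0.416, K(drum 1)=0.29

Drum 1:
Rachford–Rice: g(ψ₁) = Σ zᵢ(Kᵢ−1)/(1+ψ₁(Kᵢ−1)) = 0.
Check two-phase: ΣzᵢKᵢ = 1.381 > 1 and Σzᵢ/Kᵢ = 2.028 > 1, so g(0) = 0.381 > 0 and g(1) = -1.028 < 0.
Newton iteration, ψ₁⁰ = 0.55:
  ψ₁ = 0.550: g = -0.3185, g' = -1.027 → ψ₁ = 0.240
  ψ₁ = 0.240: g = 0.0018, g' = -1.166 → ψ₁ = 0.241
Converged at ψ₁ = 0.241.
Drum-1 compositions:
  2-propanol: x = 0.197, y = 0.695
  o-xylene: x = 0.301, y = 0.160
  n-decane: x = 0.502, y = 0.146
Drum-2 feed = drum-1 vapor: z₂ = (0.6948, 0.1596, 0.1456).
Drum 2:
Let ψ₂ = V/F and solve Σ zᵢ(Kᵢ−1)/(1+ψ₂(Kᵢ−1)) = 0.
g(0) = ΣzᵢKᵢ − 1 = 0.702 and g(1) = 1 − Σzᵢ/Kᵢ = -0.520, so a root lies in (0, 1).
Iterate (Newton) starting at ψ₂ = 0.5:
  ψ₂ = 0.500: g = 0.2031, g' = -0.861 → ψ₂ = 0.736
  ψ₂ = 0.736: g = -0.0238, g' = -1.147 → ψ₂ = 0.715
Converged at ψ₂ = 0.715.
  2-propanol: x = 0.356, y = 0.830
  o-xylene: x = 0.298, y = 0.104
  n-decane: x = 0.346, y = 0.066

x_n-decane (drum 2) = 0.346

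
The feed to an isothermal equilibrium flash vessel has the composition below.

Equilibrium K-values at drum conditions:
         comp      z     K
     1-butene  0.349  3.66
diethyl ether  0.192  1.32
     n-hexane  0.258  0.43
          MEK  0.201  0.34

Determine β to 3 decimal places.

Newton–Raphson from β = 0.5:
  β = 0.500: g = 0.0477, g' = -0.828 → β = 0.558
Converged at β = 0.558.

β = 0.558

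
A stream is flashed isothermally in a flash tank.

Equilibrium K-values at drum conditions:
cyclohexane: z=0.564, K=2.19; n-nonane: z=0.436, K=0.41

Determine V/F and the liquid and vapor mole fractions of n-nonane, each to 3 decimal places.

Rachford–Rice: g(V/F) = Σ zᵢ(Kᵢ−1)/(1+V/F(Kᵢ−1)) = 0.
g(0) = ΣzᵢKᵢ − 1 = 0.414 and g(1) = 1 − Σzᵢ/Kᵢ = -0.321, so a root lies in (0, 1).
Binary case is linear: z₁(K₁−1)(1+V/F(K₂−1)) + z₂(K₂−1)(1+V/F(K₁−1)) = 0
⇒ V/F = [z₁(K₁−1)+z₂(K₂−1)] / [−(K₁−1)(K₂−1)] = 0.4139/0.7021 = 0.590
Compositions from xᵢ = zᵢ/(1+V/F(Kᵢ−1)), yᵢ = Kᵢxᵢ:
  cyclohexane: x = 0.331, y = 0.726
  n-nonane: x = 0.669, y = 0.274

V/F = 0.590, x_n-nonane = 0.669, y_n-nonane = 0.274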